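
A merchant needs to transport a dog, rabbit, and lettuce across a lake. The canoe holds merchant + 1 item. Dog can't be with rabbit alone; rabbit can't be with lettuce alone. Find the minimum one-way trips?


1. merchant+rabbit → 2. merchant ← 3. merchant+dog → 4. merchant+rabbit ← 5. merchant+lettuce → 6. merchant ← 7. merchant+rabbit →
Minimum trips = 7

7


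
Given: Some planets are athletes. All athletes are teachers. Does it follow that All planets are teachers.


Premise 1: Some planets are athletes.
Premise 2: All athletes are teachers.
Conclusion: All planets are teachers.
Fallacy: illicit minor. The minor term (planets) is distributed in the conclusion ('All planets ...') but undistributed in its premise ('Some planets are athletes' doesn't cover all planets).
Only 'Some planets are teachers' follows, not 'All'.

Invalid


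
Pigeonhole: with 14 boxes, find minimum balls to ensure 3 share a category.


Pigeonhole: to guarantee k in one of n categories, need (k-1)×n + 1.
k = 3, n = 14
Minimum = (3-1) × 14 + 1 = 2 × 14 + 1

29


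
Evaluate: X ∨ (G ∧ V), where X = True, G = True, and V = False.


X = True, G = True, V = False
Step 1: G ∧ V = True AND False = False
Step 2: X ∨ False = True OR False = True
AND evaluated first (higher precedence); then OR applied.

True


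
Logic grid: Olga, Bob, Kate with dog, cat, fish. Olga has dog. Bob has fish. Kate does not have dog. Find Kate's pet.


From clues:
  Bob → fish
  Olga → dog
By elimination, Kate gets the remaining.

cat


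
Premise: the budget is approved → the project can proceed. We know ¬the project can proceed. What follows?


Modus tollens: P → Q, ¬Q ⊢ ¬P
P: the budget is approved
Q: the project can proceed
We have P → Q and Q is false.
By modus tollens, P must be false.

It is not the case that the budget is approved


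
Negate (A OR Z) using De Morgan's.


De Morgan's law: ¬(P ∨ Q) ≡ ¬P ∧ ¬Q
¬(A ∨ Z) = ¬A ∧ ¬Z

¬A ∧ ¬Z


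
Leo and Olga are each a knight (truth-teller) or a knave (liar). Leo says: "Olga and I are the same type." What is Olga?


Leo says: "Olga and I are the same type."
Case 1: Leo is a Knight (truth-teller)
  Statement is true → they ARE the same → Olga is also a Knight
Case 2: Leo is a Knave (liar)
  Statement is false → they are NOT the same → Olga is a Knight
In both cases, Olga is a Knight.

Knight


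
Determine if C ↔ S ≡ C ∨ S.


Expression 1: C ↔ S
Expression 2: C ∨ S
Truth table (C S | Expr1 Expr2):
  T T |   T     T
  T F |   F     T   ← differ
  F T |   F     T   ← differ
  F F |   T     F   ← differ
Counterexample: C=T, S=F gives Expr1 = F but Expr2 = T, so the expressions are NOT logically equivalent.

No


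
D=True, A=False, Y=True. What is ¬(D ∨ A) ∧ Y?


D = True, A = False, Y = True
Expression: ¬(D ∨ A) ∧ Y
Step 1: D ∨ A = True OR False = True
Step 2: ¬(D ∨ A) = NOT True = False
Step 3: (False) ∧ Y = False AND True = False

False


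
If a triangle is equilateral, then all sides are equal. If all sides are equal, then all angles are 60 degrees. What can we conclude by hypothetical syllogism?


Hypothetical syllogism: P → Q, Q → R ⊢ P → R
Premise 1: a triangle is equilateral → all sides are equal
Premise 2: all sides are equal → all angles are 60 degrees
Chain the implications: the middle term (all sides are equal) links the two.
Conclusion: If a triangle is equilateral, then all angles are 60 degrees.

If a triangle is equilateral, then all angles are 60 degrees.


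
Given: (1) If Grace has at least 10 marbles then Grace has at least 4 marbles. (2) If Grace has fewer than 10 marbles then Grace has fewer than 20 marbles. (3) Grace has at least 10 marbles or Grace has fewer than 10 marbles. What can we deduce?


Constructive dilemma: (P → Q) ∧ (R → S), P ∨ R ⊢ Q ∨ S
Premise 1: Grace has at least 10 marbles → Grace has at least 4 marbles
Premise 2: Grace has fewer than 10 marbles → Grace has fewer than 20 marbles
Premise 3: Grace has at least 10 marbles ∨ Grace has fewer than 10 marbles
Case 1: Assuming Grace has at least 10 marbles, then by Premise 1, Grace has at least 4 marbles.
Case 2: Assuming Grace has fewer than 10 marbles, then by Premise 2, Grace has fewer than 20 marbles.
Since one of Grace has at least 10 marbles or Grace has fewer than 10 marbles must hold, we get Grace has at least 4 marbles or Grace has fewer than 20 marbles.

Grace has at least 4 marbles or Grace has fewer than 20 marbles.


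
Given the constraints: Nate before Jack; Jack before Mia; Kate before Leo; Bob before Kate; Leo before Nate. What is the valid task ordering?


Constraints: Nate before Jack; Jack before Mia; Kate before Leo; Bob before Kate; Leo before Nate
Method: repeatedly schedule the remaining task that has no remaining task required before it.
  Step 1: remaining {Leo, Bob, Kate, Jack, Mia, Nate}; every task except Bob still has a predecessor pending → schedule Bob.
  Step 2: remaining {Leo, Kate, Jack, Mia, Nate}; every task except Kate still has a predecessor pending → schedule Kate.
  Step 3: remaining {Leo, Jack, Mia, Nate}; every task except Leo still has a predecessor pending → schedule Leo.
  Step 4: remaining {Jack, Mia, Nate}; every task except Nate still has a predecessor pending → schedule Nate.
  Step 5: remaining {Jack, Mia}; every task except Jack still has a predecessor pending → schedule Jack.
  Step 6: only Mia remains → schedule Mia.
Resulting order:

Bob → Kate → Leo → Nate → Jack → Mia


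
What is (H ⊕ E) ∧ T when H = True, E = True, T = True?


H = True, E = True, T = True
Step 1: H ⊕ E = True XOR True = False
Step 2: False ∧ T = False AND True = False
XOR true when exactly one of H,E is true; then AND with T.

False


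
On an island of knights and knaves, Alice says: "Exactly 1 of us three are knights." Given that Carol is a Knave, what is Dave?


Alice claims exactly 1 knights among Alice, Carol, Dave.
Given: Carol is a Knave.

Case 1: Alice is a Knight (tells truth)
  Then exactly 1 of the three are knights.
  Counting Alice, Carol: 1 knight(s) so far. Need 0 more → Dave = Knave.
Case 2: Alice is a Knave (lies)
  Then the count is NOT 1.
  If Dave = Knight, count = 1 = 1 → claim would be true, contradicts lie.
  If Dave = Knave, count = 0 ≠ 1 → lie confirmed ✓

Dave is a Knave.

Knave


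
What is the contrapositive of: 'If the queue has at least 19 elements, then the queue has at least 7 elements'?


Original: If the queue has at least 19 elements, then the queue has at least 7 elements
Contrapositive: If ¬Q, then ¬P
Negate Q: not (the queue has at least 7 elements)
Negate P: not (the queue has at least 19 elements)

If not (the queue has at least 7 elements), then not (the queue has at least 19 elements).


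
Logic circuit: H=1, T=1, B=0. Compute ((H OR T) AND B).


H OR T = 1|1 = 1
1 AND 0 = 0

0


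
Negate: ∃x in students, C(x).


Original: ∃x C(x)
Rule: ¬∀→∃, ¬∃→∀, negate predicate.
Negation: ∀x ¬C(x)

∀x ¬C(x)


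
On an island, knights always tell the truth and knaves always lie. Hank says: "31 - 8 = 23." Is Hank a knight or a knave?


Statement: "31 - 8 = 23."
Actual: 31 - 8 = 23
Claimed: 23
Statement is TRUE → Hank tells the truth → Knight

Knight


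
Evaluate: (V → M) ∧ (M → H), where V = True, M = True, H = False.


V = True, M = True, H = False
Step 1: V → M is false only when V=True and M=False. Result: True
Step 2: M → H is false only when M=True and H=False. Result: False
Step 3: True ∧ False = False

False


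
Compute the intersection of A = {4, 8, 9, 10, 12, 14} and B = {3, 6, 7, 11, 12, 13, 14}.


A = {4, 8, 9, 10, 12, 14}
B = {3, 6, 7, 11, 12, 13, 14}
Operation: intersection
Elements in both: 12, 14

{12, 14}


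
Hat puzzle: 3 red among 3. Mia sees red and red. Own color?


Total red = 3, seen red = 2
Own red = 3 - 2 = 1
Mia's hat is red.

red


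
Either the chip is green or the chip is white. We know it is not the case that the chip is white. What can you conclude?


Disjunctive syllogism: P ∨ Q, ¬P ⊢ Q
Disjunction: the chip is green ∨ the chip is white
We know it is not the case that the chip is white.
By disjunctive syllogism, the other disjunct must be true.

The chip is green


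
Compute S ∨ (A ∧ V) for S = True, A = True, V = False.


S = True, A = True, V = False
Step 1: A ∧ V = True AND False = False
Step 2: S ∨ False = True OR False = True
AND evaluated first (higher precedence); then OR applied.

True


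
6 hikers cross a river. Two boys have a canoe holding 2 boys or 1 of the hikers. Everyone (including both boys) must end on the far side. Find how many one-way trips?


Per crossing of one of the hikers: boys→, one←, one of the hikers→, one← = 4 trips
6 × 4 = 24, + 1 final boys→ = 25
Minimum trips = 25

25


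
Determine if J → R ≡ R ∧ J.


Expression 1: J → R
Expression 2: R ∧ J
Truth table (J R | Expr1 Expr2):
  T T |   T     T
  T F |   F     F
  F T |   T     F   ← differ
  F F |   T     F   ← differ
Counterexample: J=F, R=T gives Expr1 = T but Expr2 = F, so the expressions are NOT logically equivalent.

No


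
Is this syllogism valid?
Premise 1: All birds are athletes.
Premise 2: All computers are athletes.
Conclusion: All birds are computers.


Premise 1: All birds are athletes.
Premise 2: All computers are athletes.
Conclusion: All birds are computers.
Fallacy: undistributed middle. athletes is predicate in both.
Counterexample: birds and computers could be disjoint subsets of athletes.

Invalid


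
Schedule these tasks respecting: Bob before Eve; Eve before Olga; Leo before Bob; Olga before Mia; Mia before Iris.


Constraints: Bob before Eve; Eve before Olga; Leo before Bob; Olga before Mia; Mia before Iris
Method: repeatedly schedule the remaining task that has no remaining task required before it.
  Step 1: remaining {Bob, Iris, Leo, Eve, Olga, Mia}; every task except Leo still has a predecessor pending → schedule Leo.
  Step 2: remaining {Bob, Iris, Eve, Olga, Mia}; every task except Bob still has a predecessor pending → schedule Bob.
  Step 3: remaining {Iris, Eve, Olga, Mia}; every task except Eve still has a predecessor pending → schedule Eve.
  Step 4: remaining {Iris, Olga, Mia}; every task except Olga still has a predecessor pending → schedule Olga.
  Step 5: remaining {Iris, Mia}; every task except Mia still has a predecessor pending → schedule Mia.
  Step 6: only Iris remains → schedule Iris.
Resulting order:

Leo → Bob → Eve → Olga → Mia → Iris


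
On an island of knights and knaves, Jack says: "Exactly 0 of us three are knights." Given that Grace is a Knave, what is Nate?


Jack claims exactly 0 knights among Jack, Grace, Nate.
Given: Grace is a Knave.

Case 1: Jack is a Knight (tells truth)
  Then exactly 0 of the three are knights.
  Counting Jack, Grace: 1 knight(s) so far. Need -1 more → impossible.
Case 2: Jack is a Knave (lies)
  Then the count is NOT 0.
  If Nate = Knave, count = 0 = 0 → claim would be true, contradicts lie.
  If Nate = Knight, count = 1 ≠ 0 → lie confirmed ✓

Nate is a Knight.

Knight


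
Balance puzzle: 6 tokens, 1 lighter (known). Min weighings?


Each weighing has 3 outcomes (left heavy / balance / right heavy), so k weighings distinguish at most 3^k cases; splitting into three near-equal groups achieves this.
Need 3^k ≥ 6: 3^1 = 3 < 6 ≤ 3^2 = 9
k = ⌈log₃(6)⌉ = 2

2


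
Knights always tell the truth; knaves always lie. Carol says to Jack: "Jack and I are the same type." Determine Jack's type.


Carol says: "Jack and I are the same type."
Case 1: Carol is a Knight (truth-teller)
  Statement is true → they ARE the same → Jack is also a Knight
Case 2: Carol is a Knave (liar)
  Statement is false → they are NOT the same → Jack is a Knight
In both cases, Jack is a Knight.

Knight


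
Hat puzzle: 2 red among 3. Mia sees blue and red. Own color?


Total red = 2, seen red = 1
Own red = 2 - 1 = 1
Mia's hat is red.

red


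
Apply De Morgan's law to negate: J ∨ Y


De Morgan's law: ¬(P ∨ Q) ≡ ¬P ∧ ¬Q
¬(J ∨ Y) = ¬J ∧ ¬Y

¬J ∧ ¬Y


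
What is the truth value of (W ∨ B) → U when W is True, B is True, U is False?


W = True, B = True, U = False
Step 1: W ∨ B = True OR True = True
Step 2: (True) → U: false only when antecedent=True and U=False.
Result: False

False


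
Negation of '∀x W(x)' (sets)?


Original: ∀x W(x)
Rule: ¬∀→∃, ¬∃→∀, negate predicate.
Negation: ∃x ¬W(x)

∃x ¬W(x)


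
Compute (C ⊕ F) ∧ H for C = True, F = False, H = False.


C = True, F = False, H = False
Step 1: C ⊕ F = True XOR False = True
Step 2: True ∧ H = True AND False = False
XOR true when exactly one of C,F is true; then AND with H.

False


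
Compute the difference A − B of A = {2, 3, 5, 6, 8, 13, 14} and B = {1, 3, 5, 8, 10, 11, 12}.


A = {2, 3, 5, 6, 8, 13, 14}
B = {1, 3, 5, 8, 10, 11, 12}
Operation: difference A − B
In A but not B: 2, 6, 13, 14

{2, 6, 13, 14}


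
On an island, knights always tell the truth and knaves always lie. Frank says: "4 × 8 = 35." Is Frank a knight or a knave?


Statement: "4 × 8 = 35."
Actual: 4 × 8 = 32
Claimed: 35
Statement is FALSE → Frank lies → Knave

Knave


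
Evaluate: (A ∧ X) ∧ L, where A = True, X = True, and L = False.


A = True, X = True, L = False
Step 1: A ∧ X = True AND True = True
Step 2: True ∧ L = True AND False = False
AND is true only when ALL operands are true.

False


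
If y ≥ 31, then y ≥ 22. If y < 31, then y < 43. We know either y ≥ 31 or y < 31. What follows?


Constructive dilemma: (P → Q) ∧ (R → S), P ∨ R ⊢ Q ∨ S
Premise 1: y ≥ 31 → y ≥ 22
Premise 2: y < 31 → y < 43
Premise 3: y ≥ 31 ∨ y < 31
Case 1: Assuming y ≥ 31, then by Premise 1, y ≥ 22.
Case 2: Assuming y < 31, then by Premise 2, y < 43.
Since one of y ≥ 31 or y < 31 must hold, we get y ≥ 22 or y < 43.

y ≥ 22 or y < 43.


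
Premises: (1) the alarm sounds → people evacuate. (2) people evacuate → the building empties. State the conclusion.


Hypothetical syllogism: P → Q, Q → R ⊢ P → R
Premise 1: the alarm sounds → people evacuate
Premise 2: people evacuate → the building empties
Chain the implications: the middle term (people evacuate) links the two.
Conclusion: If the alarm sounds, then the building empties.

If the alarm sounds, then the building empties.


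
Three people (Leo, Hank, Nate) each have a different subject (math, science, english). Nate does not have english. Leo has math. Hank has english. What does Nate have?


From clues:
  Leo → math
  Hank → english
By elimination, Nate gets the remaining.

science


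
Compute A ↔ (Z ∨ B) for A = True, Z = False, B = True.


A = True, Z = False, B = True
Step 1: Z ∨ B = False OR True = True
Step 2: A ↔ (True): true when both sides have same truth value.
Result: True ↔ True = True

True


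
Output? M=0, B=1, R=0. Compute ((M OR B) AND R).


M OR B = 0|1 = 1
1 AND 0 = 0

0


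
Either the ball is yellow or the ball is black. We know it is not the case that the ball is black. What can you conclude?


Disjunctive syllogism: P ∨ Q, ¬P ⊢ Q
Disjunction: the ball is yellow ∨ the ball is black
We know it is not the case that the ball is black.
By disjunctive syllogism, the other disjunct must be true.

The ball is yellow


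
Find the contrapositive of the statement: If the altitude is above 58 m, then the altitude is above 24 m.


Original: If the altitude is above 58 m, then the altitude is above 24 m
Contrapositive: If ¬Q, then ¬P
Negate Q: not (the altitude is above 24 m)
Negate P: not (the altitude is above 58 m)

If not (the altitude is above 24 m), then not (the altitude is above 58 m).


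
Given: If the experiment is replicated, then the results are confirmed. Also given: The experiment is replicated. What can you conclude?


Modus ponens: P → Q, P ⊢ Q
P: the experiment is replicated
Q: the results are confirmed
We have P → Q and P is true.
By modus ponens, Q must be true.

The results are confirmed


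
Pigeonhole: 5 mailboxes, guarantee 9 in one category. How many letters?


Pigeonhole: to guarantee k in one of n categories, need (k-1)×n + 1.
k = 9, n = 5
Minimum = (9-1) × 5 + 1 = 8 × 5 + 1

41


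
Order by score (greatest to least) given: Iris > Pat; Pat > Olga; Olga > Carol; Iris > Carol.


Constraints: Iris > Pat; Pat > Olga; Olga > Carol; Iris > Carol
Method: at each step, the next-highest is the one remaining person who never appears on the smaller side of a constraint between remaining people.
  Step 1: remaining {Olga, Pat, Iris, Carol}; on the smaller side: {Olga, Pat, Carol} → Iris is next (Iris > Pat; Iris > Carol).
  Step 2: remaining {Olga, Pat, Carol}; on the smaller side: {Olga, Carol} → Pat is next (Pat > Olga).
  Step 3: remaining {Olga, Carol}; on the smaller side: {Carol} → Olga is next (Olga > Carol).
  Step 4: only Carol remains → lowest.
Final ranking (highest to lowest):

Iris > Pat > Olga > Carol


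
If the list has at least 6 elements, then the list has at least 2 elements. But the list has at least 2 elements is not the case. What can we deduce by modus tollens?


Modus tollens: P → Q, ¬Q ⊢ ¬P
P: the list has at least 6 elements
Q: the list has at least 2 elements
We have P → Q and Q is false.
By modus tollens, P must be false.

It is not the case that the list has at least 6 elements


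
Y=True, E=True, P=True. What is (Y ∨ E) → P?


Y = True, E = True, P = True
Expression: (Y ∨ E) → P
Step 1: Y ∨ E = True OR True = True
Step 2: (True) → P = True → True (false only if antecedent True and consequent False) = True

True


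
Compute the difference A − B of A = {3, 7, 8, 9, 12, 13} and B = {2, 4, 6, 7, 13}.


A = {3, 7, 8, 9, 12, 13}
B = {2, 4, 6, 7, 13}
Operation: difference A − B
In A but not B: 3, 8, 9, 12

{3, 8, 9, 12}


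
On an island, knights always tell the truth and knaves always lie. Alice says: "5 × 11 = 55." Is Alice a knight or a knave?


Statement: "5 × 11 = 55."
Actual: 5 × 11 = 55
Claimed: 55
Statement is TRUE → Alice tells the truth → Knight

Knight


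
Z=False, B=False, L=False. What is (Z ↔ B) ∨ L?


Z = False, B = False, L = False
Expression: (Z ↔ B) ∨ L
Step 1: Z ↔ B = (False iff False) (true when values match) = True
Step 2: (True) ∨ L = True OR False = True

True


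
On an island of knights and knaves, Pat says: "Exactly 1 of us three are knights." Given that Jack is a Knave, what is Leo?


Pat claims exactly 1 knights among Pat, Jack, Leo.
Given: Jack is a Knave.

Case 1: Pat is a Knight (tells truth)
  Then exactly 1 of the three are knights.
  Counting Pat, Jack: 1 knight(s) so far. Need 0 more → Leo = Knave.
Case 2: Pat is a Knave (lies)
  Then the count is NOT 1.
  If Leo = Knight, count = 1 = 1 → claim would be true, contradicts lie.
  If Leo = Knave, count = 0 ≠ 1 → lie confirmed ✓

Leo is a Knave.

Knave


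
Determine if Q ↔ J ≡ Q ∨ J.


Expression 1: Q ↔ J
Expression 2: Q ∨ J
Truth table (Q J | Expr1 Expr2):
  T T |   T     T
  T F |   F     T   ← differ
  F T |   F     T   ← differ
  F F |   T     F   ← differ
Counterexample: Q=T, J=F gives Expr1 = F but Expr2 = T, so the expressions are NOT logically equivalent.

No


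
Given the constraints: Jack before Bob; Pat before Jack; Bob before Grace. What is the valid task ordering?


Constraints: Jack before Bob; Pat before Jack; Bob before Grace
Method: repeatedly schedule the remaining task that has no remaining task required before it.
  Step 1: remaining {Jack, Pat, Bob, Grace}; every task except Pat still has a predecessor pending → schedule Pat.
  Step 2: remaining {Jack, Bob, Grace}; every task except Jack still has a predecessor pending → schedule Jack.
  Step 3: remaining {Bob, Grace}; every task except Bob still has a predecessor pending → schedule Bob.
  Step 4: only Grace remains → schedule Grace.
Resulting order:

Pat → Jack → Bob → Grace


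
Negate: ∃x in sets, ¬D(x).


Original: ∃x ¬D(x)
Rule: ¬∀→∃, ¬∃→∀, negate predicate.
Negation: ∀x D(x)

∀x D(x)


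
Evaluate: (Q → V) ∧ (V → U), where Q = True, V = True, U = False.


Q = True, V = True, U = False
Step 1: Q → V is false only when Q=True and V=False. Result: True
Step 2: V → U is false only when V=True and U=False. Result: False
Step 3: True ∧ False = False

False


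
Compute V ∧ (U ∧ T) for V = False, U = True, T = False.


V = False, U = True, T = False
Step 1: U ∧ T = True AND False = False
Step 2: V ∧ False = False AND False = False
AND is true only when ALL operands are true.

False


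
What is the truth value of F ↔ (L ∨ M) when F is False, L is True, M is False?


F = False, L = True, M = False
Step 1: L ∨ M = True OR False = True
Step 2: F ↔ (True): true when both sides have same truth value.
Result: False ↔ True = False

False


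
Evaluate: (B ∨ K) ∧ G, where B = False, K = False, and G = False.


B = False, K = False, G = False
Step 1: B ∨ K = False OR False = False
Step 2: False ∧ G = False AND False = False
OR is true when at least one operand is true; AND requires both.

False


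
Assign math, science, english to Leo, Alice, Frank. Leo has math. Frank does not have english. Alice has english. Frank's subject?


From clues:
  Alice → english
  Leo → math
By elimination, Frank gets the remaining.

science


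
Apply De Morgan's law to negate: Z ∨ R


De Morgan's law: ¬(P ∨ Q) ≡ ¬P ∧ ¬Q
¬(Z ∨ R) = ¬Z ∧ ¬R

¬Z ∧ ¬R


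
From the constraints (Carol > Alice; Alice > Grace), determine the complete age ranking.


Constraints: Carol > Alice; Alice > Grace
Method: at each step, the next-highest is the one remaining person who never appears on the smaller side of a constraint between remaining people.
  Step 1: remaining {Carol, Grace, Alice}; on the smaller side: {Grace, Alice} → Carol is next (Carol > Alice).
  Step 2: remaining {Grace, Alice}; on the smaller side: {Grace} → Alice is next (Alice > Grace).
  Step 3: only Grace remains → lowest.
Final ranking (highest to lowest):

Carol > Alice > Grace


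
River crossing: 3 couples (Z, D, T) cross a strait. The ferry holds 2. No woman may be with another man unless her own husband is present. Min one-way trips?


Label couples Z, D, T (H = husband, W = wife).
Counting alone: 6 people, the ferry carries 2 and someone must bring it back, so each round trip nets at most +1 on the far side until the last crossing → at least 9 trips. The jealousy constraint makes 9 impossible; the shortest valid schedule has 11:
1. WZ+WD →  (far: WZ,WD; near: HZ,HD,HT,WT)
2. WZ ←       (far: WD; near: HZ,HD,HT,WZ,WT)
3. WZ+WT →  (far: WZ,WD,WT; near: HZ,HD,HT)
4. WZ ←       (far: WD,WT; near: HZ,HD,HT,WZ)
5. HD+HT →  (far: HD,WD,HT,WT; near: HZ,WZ)
6. HD+WD ←  (far: HT,WT; near: HZ,WZ,HD,WD)
7. HZ+HD →  (far: HZ,HD,HT,WT; near: WZ,WD)
8. WT ←       (far: HZ,HD,HT; near: WZ,WD,WT)
9. WZ+WD →  (far: HZ,WZ,HD,WD,HT; near: WT)
10. HT ←      (far: HZ,WZ,HD,WD; near: HT,WT)
11. HT+WT → (far: all six; near: empty)
In every state each wife is either with her husband or with no other man.
Minimum trips = 11

11


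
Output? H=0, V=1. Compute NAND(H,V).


H AND V = 0
NOT(0) = 1

1


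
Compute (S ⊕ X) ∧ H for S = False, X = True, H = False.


S = False, X = True, H = False
Step 1: S ⊕ X = False XOR True = True
Step 2: True ∧ H = True AND False = False
XOR true when exactly one of S,X is true; then AND with H.

False


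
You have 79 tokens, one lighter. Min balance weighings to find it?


Each weighing has 3 outcomes (left heavy / balance / right heavy), so k weighings distinguish at most 3^k cases; splitting into three near-equal groups achieves this.
Need 3^k ≥ 79: 3^3 = 27 < 79 ≤ 3^4 = 81
k = ⌈log₃(79)⌉ = 4

4


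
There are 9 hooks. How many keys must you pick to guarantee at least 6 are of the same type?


Pigeonhole: to guarantee k in one of n categories, need (k-1)×n + 1.
k = 6, n = 9
Minimum = (6-1) × 9 + 1 = 5 × 9 + 1

46


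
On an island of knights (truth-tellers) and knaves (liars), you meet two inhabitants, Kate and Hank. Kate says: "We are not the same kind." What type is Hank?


Kate says: "We are not the same kind."
Case 1: Kate is a Knight (truth-teller)
  Statement is true → they ARE different → Hank is a Knave
Case 2: Kate is a Knave (liar)
  Statement is false → they are NOT different → Hank is a Knave
In both cases, Hank is a Knave.

Knave


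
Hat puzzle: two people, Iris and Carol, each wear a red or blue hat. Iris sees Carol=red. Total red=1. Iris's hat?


Total red = 1, Carol = red
Red accounted for: 1
Remaining for Iris: 0
Iris's hat is blue.

blue


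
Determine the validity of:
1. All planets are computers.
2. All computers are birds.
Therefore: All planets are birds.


Premise 1: All planets are computers.
Premise 2: All computers are birds.
Conclusion: All planets are birds.
Barbara syllogism (AAA-1): All A are B, All B are C → All A are C.
Middle term (computers) distributed in premise 2.

Valid


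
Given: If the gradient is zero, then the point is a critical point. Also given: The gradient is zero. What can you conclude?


Modus ponens: P → Q, P ⊢ Q
P: the gradient is zero
Q: the point is a critical point
We have P → Q and P is true.
By modus ponens, Q must be true.

The point is a critical point


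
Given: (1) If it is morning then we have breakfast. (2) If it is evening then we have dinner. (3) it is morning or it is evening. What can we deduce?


Constructive dilemma: (P → Q) ∧ (R → S), P ∨ R ⊢ Q ∨ S
Premise 1: it is morning → we have breakfast
Premise 2: it is evening → we have dinner
Premise 3: it is morning ∨ it is evening
Case 1: Assuming it is morning, then by Premise 1, we have breakfast.
Case 2: Assuming it is evening, then by Premise 2, we have dinner.
Since one of it is morning or it is evening must hold, we get we have breakfast or we have dinner.

We have breakfast or we have dinner.


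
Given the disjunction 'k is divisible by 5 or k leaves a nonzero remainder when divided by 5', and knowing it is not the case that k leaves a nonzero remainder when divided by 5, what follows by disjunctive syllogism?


Disjunctive syllogism: P ∨ Q, ¬P ⊢ Q
Disjunction: k is divisible by 5 ∨ k leaves a nonzero remainder when divided by 5
We know it is not the case that k leaves a nonzero remainder when divided by 5.
By disjunctive syllogism, the other disjunct must be true.

k is divisible by 5


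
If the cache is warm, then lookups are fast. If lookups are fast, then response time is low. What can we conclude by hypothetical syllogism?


Hypothetical syllogism: P → Q, Q → R ⊢ P → R
Premise 1: the cache is warm → lookups are fast
Premise 2: lookups are fast → response time is low
Chain the implications: the middle term (lookups are fast) links the two.
Conclusion: If the cache is warm, then response time is low.

If the cache is warm, then response time is low.


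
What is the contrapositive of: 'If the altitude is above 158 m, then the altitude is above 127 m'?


Original: If the altitude is above 158 m, then the altitude is above 127 m
Contrapositive: If ¬Q, then ¬P
Negate Q: not (the altitude is above 127 m)
Negate P: not (the altitude is above 158 m)

If not (the altitude is above 127 m), then not (the altitude is above 158 m).


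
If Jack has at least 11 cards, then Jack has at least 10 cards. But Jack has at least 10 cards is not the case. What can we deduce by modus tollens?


Modus tollens: P → Q, ¬Q ⊢ ¬P
P: Jack has at least 11 cards
Q: Jack has at least 10 cards
We have P → Q and Q is false.
By modus tollens, P must be false.

It is not the case that Jack has at least 11 cards


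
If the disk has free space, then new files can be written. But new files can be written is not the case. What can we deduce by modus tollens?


Modus tollens: P → Q, ¬Q ⊢ ¬P
P: the disk has free space
Q: new files can be written
We have P → Q and Q is false.
By modus tollens, P must be false.

It is not the case that the disk has free space


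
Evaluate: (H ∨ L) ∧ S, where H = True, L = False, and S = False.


H = True, L = False, S = False
Step 1: H ∨ L = True OR False = True
Step 2: True ∧ S = True AND False = False
OR is true when at least one operand is true; AND requires both.

False


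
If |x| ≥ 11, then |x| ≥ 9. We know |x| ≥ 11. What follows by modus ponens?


Modus ponens: P → Q, P ⊢ Q
P: |x| ≥ 11
Q: |x| ≥ 9
We have P → Q and P is true.
By modus ponens, Q must be true.

|x| ≥ 9


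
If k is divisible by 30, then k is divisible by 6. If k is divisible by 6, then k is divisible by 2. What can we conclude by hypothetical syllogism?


Hypothetical syllogism: P → Q, Q → R ⊢ P → R
Premise 1: k is divisible by 30 → k is divisible by 6
Premise 2: k is divisible by 6 → k is divisible by 2
Chain the implications: the middle term (k is divisible by 6) links the two.
Conclusion: If k is divisible by 30, then k is divisible by 2.

If k is divisible by 30, then k is divisible by 2.


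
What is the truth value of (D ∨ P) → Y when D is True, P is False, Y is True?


D = True, P = False, Y = True
Step 1: D ∨ P = True OR False = True
Step 2: (True) → Y: false only when antecedent=True and Y=False.
Result: True

True


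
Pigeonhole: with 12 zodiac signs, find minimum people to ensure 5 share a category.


Pigeonhole: to guarantee k in one of n categories, need (k-1)×n + 1.
k = 5, n = 12
Minimum = (5-1) × 12 + 1 = 4 × 12 + 1

49


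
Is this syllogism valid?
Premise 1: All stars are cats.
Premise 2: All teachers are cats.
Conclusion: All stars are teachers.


Premise 1: All stars are cats.
Premise 2: All teachers are cats.
Conclusion: All stars are teachers.
Fallacy: undistributed middle. cats is predicate in both.
Counterexample: stars and teachers could be disjoint subsets of cats.

Invalid


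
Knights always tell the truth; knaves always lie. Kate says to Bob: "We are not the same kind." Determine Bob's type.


Kate says: "We are not the same kind."
Case 1: Kate is a Knight (truth-teller)
  Statement is true → they ARE different → Bob is a Knave
Case 2: Kate is a Knave (liar)
  Statement is false → they are NOT different → Bob is a Knave
In both cases, Bob is a Knave.

Knave


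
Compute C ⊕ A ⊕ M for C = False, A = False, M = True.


C = False, A = False, M = True
Step 1: C ⊕ A = False XOR False = False
Step 2: False ⊕ M = False XOR True = True
XOR is true when an odd number of operands are true.

True


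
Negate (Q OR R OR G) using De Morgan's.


De Morgan's law: ¬(P ∨ Q ∨ R) ≡ ¬P ∧ ¬Q ∧ ¬R
¬(Q ∨ R ∨ G) = ¬Q ∧ ¬R ∧ ¬G

¬Q ∧ ¬R ∧ ¬G


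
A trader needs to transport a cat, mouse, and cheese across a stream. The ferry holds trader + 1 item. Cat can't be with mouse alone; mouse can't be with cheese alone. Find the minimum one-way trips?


1. trader+mouse → 2. trader ← 3. trader+cat → 4. trader+mouse ← 5. trader+cheese → 6. trader ← 7. trader+mouse →
Minimum trips = 7

7


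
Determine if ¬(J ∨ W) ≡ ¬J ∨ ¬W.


Expression 1: ¬(J ∨ W)
Expression 2: ¬J ∨ ¬W
Truth table (J W | Expr1 Expr2):
  T T |   F     F
  T F |   F     T   ← differ
  F T |   F     T   ← differ
  F F |   T     T
Counterexample: J=T, W=F gives Expr1 = F but Expr2 = T, so the expressions are NOT logically equivalent.

No


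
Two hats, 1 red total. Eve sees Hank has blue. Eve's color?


Total red = 1, Hank = blue
Red accounted for: 0
Remaining for Eve: 1
Eve's hat is red.

red


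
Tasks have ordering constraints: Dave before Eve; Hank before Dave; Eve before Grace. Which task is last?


Constraints: Dave before Eve; Hank before Dave; Eve before Grace
The last task can have nothing scheduled after it, so it must never appear on the left of a 'before'.
Tasks appearing before some other task: Dave, Hank, Eve.
The only task not in that list is Grace → it is last.

Grace


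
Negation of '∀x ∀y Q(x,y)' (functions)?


Original: ∀x ∀y Q(x,y)
Rule: ¬∀→∃, ¬∃→∀, negate predicate.
Negation: ∃x ∃y ¬Q(x,y)

∃x ∃y ¬Q(x,y)


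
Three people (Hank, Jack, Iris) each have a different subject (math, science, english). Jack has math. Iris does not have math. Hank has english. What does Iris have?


From clues:
  Hank → english
  Jack → math
By elimination, Iris gets the remaining.

science


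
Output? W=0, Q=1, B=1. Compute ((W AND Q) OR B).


W AND Q = 0&1 = 0
0 OR 1 = 1

1


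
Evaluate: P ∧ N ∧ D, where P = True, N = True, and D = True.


P = True, N = True, D = True
Step 1: P ∧ N = True AND True = True
Step 2: (True) ∧ D = (True) AND True = True
AND is true only when ALL operands are true.

True


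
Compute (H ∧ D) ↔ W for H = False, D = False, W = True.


H = False, D = False, W = True
Step 1: H ∧ D = False AND False = False
Step 2: (False) ↔ W: true when both sides have same truth value.
Result: False ↔ True = False

False


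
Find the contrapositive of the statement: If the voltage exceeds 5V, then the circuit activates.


Original: If the voltage exceeds 5V, then the circuit activates
Contrapositive: If ¬Q, then ¬P
Negate Q: not (the circuit activates)
Negate P: not (the voltage exceeds 5V)

If not (the circuit activates), then not (the voltage exceeds 5V).


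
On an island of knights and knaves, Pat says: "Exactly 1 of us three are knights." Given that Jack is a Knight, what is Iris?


Pat claims exactly 1 knights among Pat, Jack, Iris.
Given: Jack is a Knight.

Case 1: Pat is a Knight (tells truth)
  Then exactly 1 of the three are knights.
  Counting Pat, Jack: 2 knight(s) so far. Need -1 more → impossible.
Case 2: Pat is a Knave (lies)
  Then the count is NOT 1.
  If Iris = Knave, count = 1 = 1 → claim would be true, contradicts lie.
  If Iris = Knight, count = 2 ≠ 1 → lie confirmed ✓

Iris is a Knight.

Knight


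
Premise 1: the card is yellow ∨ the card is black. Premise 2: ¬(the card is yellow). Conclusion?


Disjunctive syllogism: P ∨ Q, ¬P ⊢ Q
Disjunction: the card is yellow ∨ the card is black
We know it is not the case that the card is yellow.
By disjunctive syllogism, the other disjunct must be true.

The card is black


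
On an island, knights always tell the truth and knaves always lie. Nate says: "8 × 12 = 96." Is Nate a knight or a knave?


Statement: "8 × 12 = 96."
Actual: 8 × 12 = 96
Claimed: 96
Statement is TRUE → Nate tells the truth → Knight

Knight


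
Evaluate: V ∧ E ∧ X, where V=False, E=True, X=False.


V = False, E = True, X = False
Expression: V ∧ E ∧ X
Step 1: V ∧ E = False AND True = False
Step 2: (False) ∧ X = False AND False = False

False


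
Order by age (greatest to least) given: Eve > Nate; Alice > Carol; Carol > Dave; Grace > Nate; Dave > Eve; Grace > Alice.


Constraints: Eve > Nate; Alice > Carol; Carol > Dave; Grace > Nate; Dave > Eve; Grace > Alice
Method: at each step, the next-highest is the one remaining person who never appears on the smaller side of a constraint between remaining people.
  Step 1: remaining {Alice, Carol, Grace, Eve, Nate, Dave}; on the smaller side: {Alice, Carol, Eve, Nate, Dave} → Grace is next (Grace > Nate; Grace > Alice).
  Step 2: remaining {Alice, Carol, Eve, Nate, Dave}; on the smaller side: {Carol, Eve, Nate, Dave} → Alice is next (Alice > Carol).
  Step 3: remaining {Carol, Eve, Nate, Dave}; on the smaller side: {Eve, Nate, Dave} → Carol is next (Carol > Dave).
  Step 4: remaining {Eve, Nate, Dave}; on the smaller side: {Eve, Nate} → Dave is next (Dave > Eve).
  Step 5: remaining {Eve, Nate}; on the smaller side: {Nate} → Eve is next (Eve > Nate).
  Step 6: only Nate remains → lowest.
Final ranking (highest to lowest):

Grace > Alice > Carol > Dave > Eve > Nate


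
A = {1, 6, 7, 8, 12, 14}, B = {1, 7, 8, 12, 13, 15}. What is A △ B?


A = {1, 6, 7, 8, 12, 14}
B = {1, 7, 8, 12, 13, 15}
Operation: symmetric difference
In A only: [6, 14], in B only: [13, 15]

{6, 13, 14, 15}


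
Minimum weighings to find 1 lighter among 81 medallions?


Each weighing has 3 outcomes (left heavy / balance / right heavy), so k weighings distinguish at most 3^k cases; splitting into three near-equal groups achieves this.
Need 3^k ≥ 81: 3^3 = 27 < 81 ≤ 3^4 = 81
k = ⌈log₃(81)⌉ = 4

4


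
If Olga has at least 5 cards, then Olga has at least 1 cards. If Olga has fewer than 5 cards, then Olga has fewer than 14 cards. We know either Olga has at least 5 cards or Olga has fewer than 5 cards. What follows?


Constructive dilemma: (P → Q) ∧ (R → S), P ∨ R ⊢ Q ∨ S
Premise 1: Olga has at least 5 cards → Olga has at least 1 cards
Premise 2: Olga has fewer than 5 cards → Olga has fewer than 14 cards
Premise 3: Olga has at least 5 cards ∨ Olga has fewer than 5 cards
Case 1: Assuming Olga has at least 5 cards, then by Premise 1, Olga has at least 1 cards.
Case 2: Assuming Olga has fewer than 5 cards, then by Premise 2, Olga has fewer than 14 cards.
Since one of Olga has at least 5 cards or Olga has fewer than 5 cards must hold, we get Olga has at least 1 cards or Olga has fewer than 14 cards.

Olga has at least 1 cards or Olga has fewer than 14 cards.


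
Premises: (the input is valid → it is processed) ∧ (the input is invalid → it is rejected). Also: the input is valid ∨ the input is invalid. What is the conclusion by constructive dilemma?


Constructive dilemma: (P → Q) ∧ (R → S), P ∨ R ⊢ Q ∨ S
Premise 1: the input is valid → it is processed
Premise 2: the input is invalid → it is rejected
Premise 3: the input is valid ∨ the input is invalid
Case 1: Assuming the input is valid, then by Premise 1, it is processed.
Case 2: Assuming the input is invalid, then by Premise 2, it is rejected.
Since one of the input is valid or the input is invalid must hold, we get it is processed or it is rejected.

It is processed or it is rejected.


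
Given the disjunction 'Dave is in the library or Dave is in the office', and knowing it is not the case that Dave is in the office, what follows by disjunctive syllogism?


Disjunctive syllogism: P ∨ Q, ¬P ⊢ Q
Disjunction: Dave is in the library ∨ Dave is in the office
We know it is not the case that Dave is in the office.
By disjunctive syllogism, the other disjunct must be true.

Dave is in the library


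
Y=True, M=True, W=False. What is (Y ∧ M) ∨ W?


Y = True, M = True, W = False
Expression: (Y ∧ M) ∨ W
Step 1: Y ∧ M = True AND True = True
Step 2: (True) ∨ W = True OR False = True

True


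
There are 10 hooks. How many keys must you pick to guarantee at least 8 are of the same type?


Pigeonhole: to guarantee k in one of n categories, need (k-1)×n + 1.
k = 8, n = 10
Minimum = (8-1) × 10 + 1 = 7 × 10 + 1

71


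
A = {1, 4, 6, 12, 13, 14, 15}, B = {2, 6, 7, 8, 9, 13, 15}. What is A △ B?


A = {1, 4, 6, 12, 13, 14, 15}
B = {2, 6, 7, 8, 9, 13, 15}
Operation: symmetric difference
In A only: [1, 4, 12, 14], in B only: [2, 7, 8, 9]

{1, 2, 4, 7, 8, 9, 12, 14}


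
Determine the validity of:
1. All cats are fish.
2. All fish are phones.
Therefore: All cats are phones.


Premise 1: All cats are fish.
Premise 2: All fish are phones.
Conclusion: All cats are phones.
Barbara syllogism (AAA-1): All A are B, All B are C → All A are C.
Middle term (fish) distributed in premise 2.

Valid
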